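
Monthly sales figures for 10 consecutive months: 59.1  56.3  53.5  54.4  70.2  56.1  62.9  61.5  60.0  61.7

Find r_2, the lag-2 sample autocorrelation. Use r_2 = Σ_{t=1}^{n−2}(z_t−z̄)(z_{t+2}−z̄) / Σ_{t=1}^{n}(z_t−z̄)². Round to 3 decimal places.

0.034

Mean z̄ = (59.1 + 56.3 + 53.5 + 54.4 + 70.2 + 56.1 + 62.9 + 61.5 + 60.0 + 61.7)/10 = 59.5700
Numerator Σ_{t=1}^{8}(z_t−z̄)(z_{t+2}−z̄) = 7.4182
Denominator Σ(z_t−z̄)² = 219.0610
r_2 = 7.4182 / 219.0610 = 0.034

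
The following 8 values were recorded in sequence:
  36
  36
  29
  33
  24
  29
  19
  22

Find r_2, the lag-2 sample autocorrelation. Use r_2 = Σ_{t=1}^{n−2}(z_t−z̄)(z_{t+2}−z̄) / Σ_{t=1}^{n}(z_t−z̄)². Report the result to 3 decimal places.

Mean z̄ = (36 + 36 + 29 + 33 + 24 + 29 + 19 + 22)/8 = 28.5000
Numerator Σ_{t=1}^{6}(z_t−z̄)(z_{t+2}−z̄) = 77.0000
Denominator Σ(z_t−z̄)² = 286.0000
r_2 = 77.0000 / 286.0000 = 0.269

0.269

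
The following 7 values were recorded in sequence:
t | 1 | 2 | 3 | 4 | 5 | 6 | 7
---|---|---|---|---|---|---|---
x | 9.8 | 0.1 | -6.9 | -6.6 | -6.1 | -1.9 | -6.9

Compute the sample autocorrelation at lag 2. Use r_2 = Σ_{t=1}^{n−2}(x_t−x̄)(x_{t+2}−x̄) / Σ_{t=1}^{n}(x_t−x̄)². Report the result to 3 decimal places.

Mean x̄ = (9.8 + 0.1 − 6.9 − 6.6 − 6.1 − 1.9 − 6.9)/7 = -2.6429
Deviations from mean: 12.4429, 2.7429, -4.2571, -3.9571, -3.4571, 0.7429, -4.2571
Numerator Σ_{t=1}^{5}(x_t−x̄)(x_{t+2}−x̄) = -37.3294
Denominator Σ(x_t−x̄)² = 226.7571
r_2 = -37.3294 / 226.7571 = -0.165

-0.165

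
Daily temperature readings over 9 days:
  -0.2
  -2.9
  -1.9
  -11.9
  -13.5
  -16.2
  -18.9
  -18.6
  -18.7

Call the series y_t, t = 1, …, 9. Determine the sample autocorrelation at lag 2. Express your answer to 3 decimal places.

Mean ȳ = (-0.2 − 2.9 − 1.9 − 11.9 − 13.5 − 16.2 − 18.9 − 18.6 − 18.7)/9 = -11.4222
Σ(y_t−ȳ)(y_{t+2}−ȳ) = (106.8605) + (-4.0717) + (-19.7851) + (2.2827) + (15.5372) + (34.2938) + (54.4216) = 189.5390
Denominator Σ(y_t−ȳ)² = 477.0156
r_2 = 189.5390 / 477.0156 = 0.397

0.397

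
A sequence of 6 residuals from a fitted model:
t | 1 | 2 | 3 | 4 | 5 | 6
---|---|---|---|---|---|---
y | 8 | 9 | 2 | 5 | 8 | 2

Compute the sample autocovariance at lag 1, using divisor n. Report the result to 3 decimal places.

-2.019

Mean ȳ = (8 + 9 + 2 + 5 + 8 + 2)/6 = 5.6667
Σ_{t=1}^{5}(y_t−ȳ)(y_{t+1}−ȳ) = -12.1111
γ_1 = -12.1111 / 6 = -2.019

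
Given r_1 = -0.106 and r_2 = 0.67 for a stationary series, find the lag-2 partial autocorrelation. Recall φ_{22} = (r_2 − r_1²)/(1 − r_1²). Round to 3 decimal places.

0.666

φ_{22} = (r_2 − r_1²) / (1 − r_1²)
r_1² = (-0.106)² = 0.011236
Numerator = 0.67 − 0.0112 = 0.6588; denominator = 1 − 0.0112 = 0.9888
φ_{22} = 0.6588 / 0.9888 = 0.666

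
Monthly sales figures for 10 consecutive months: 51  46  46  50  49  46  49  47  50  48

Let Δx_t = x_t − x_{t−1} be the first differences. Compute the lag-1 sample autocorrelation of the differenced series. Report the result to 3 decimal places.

-0.352

First differences Δx: -5, 0, 4, -1, -3, 3, -2, 3, -2
Mean of differences = -0.3333
Numerator Σ(Δx_t−Δx̄)(Δx_{t+1}−Δx̄) = -26.7778
Denominator Σ(Δx_t−Δx̄)² = 76.0000
r_1(Δx) = -26.7778 / 76.0000 = -0.352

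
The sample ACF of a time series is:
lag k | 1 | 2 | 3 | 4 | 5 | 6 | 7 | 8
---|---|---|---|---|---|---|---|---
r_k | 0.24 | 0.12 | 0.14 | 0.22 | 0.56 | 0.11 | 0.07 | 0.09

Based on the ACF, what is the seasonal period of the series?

5

The largest autocorrelation is r_5 = 0.56; the remaining lags stay at or below 0.24. The elevated value at lag 1 (0.24), dropping to 0.12 at lag 2, reflects decaying short-term dependence rather than seasonality.
The dominant spike at lag 5 indicates a seasonal period of 5.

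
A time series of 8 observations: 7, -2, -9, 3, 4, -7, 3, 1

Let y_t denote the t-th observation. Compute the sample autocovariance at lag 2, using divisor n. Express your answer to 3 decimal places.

Mean ȳ = (7 − 2 − 9 + 3 + 4 − 7 + 3 + 1)/8 = 0.0000
Σ_{t=1}^{6}(y_t−ȳ)(y_{t+2}−ȳ) = -121.0000
γ_2 = -121.0000 / 8 = -15.125

-15.125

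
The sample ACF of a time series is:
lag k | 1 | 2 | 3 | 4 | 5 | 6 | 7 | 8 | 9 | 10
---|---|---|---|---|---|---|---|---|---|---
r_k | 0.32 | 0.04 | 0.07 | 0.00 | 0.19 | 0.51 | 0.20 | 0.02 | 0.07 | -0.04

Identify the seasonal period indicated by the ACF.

The largest autocorrelation is r_6 = 0.51; the remaining lags stay at or below 0.32. The elevated value at lag 1 (0.32), dropping to 0.04 at lag 2, reflects decaying short-term dependence rather than seasonality.
The dominant spike at lag 6 indicates a seasonal period of 6.

6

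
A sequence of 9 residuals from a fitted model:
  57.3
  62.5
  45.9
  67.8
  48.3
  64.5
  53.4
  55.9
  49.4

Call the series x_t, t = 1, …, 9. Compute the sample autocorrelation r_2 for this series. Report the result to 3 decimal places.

0.595

Mean x̄ = (57.3 + 62.5 + 45.9 + 67.8 + 48.3 + 64.5 + 53.4 + 55.9 + 49.4)/9 = 56.1111
Σ(x_t−x̄)(x_{t+2}−x̄) = (-12.1399) + (74.6790) + (79.7601) + (98.0568) + (21.1768) + (-1.7710) + (18.1946) = 277.9564
Denominator Σ(x_t−x̄)² = 466.9489
r_2 = 277.9564 / 466.9489 = 0.595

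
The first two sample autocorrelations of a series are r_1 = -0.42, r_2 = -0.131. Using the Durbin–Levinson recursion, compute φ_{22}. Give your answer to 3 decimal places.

φ_{22} = (r_2 − r_1²) / (1 − r_1²)
r_1² = (-0.42)² = 0.1764
Numerator = -0.131 − 0.1764 = -0.3074; denominator = 1 − 0.1764 = 0.8236
φ_{22} = -0.3074 / 0.8236 = -0.373

-0.373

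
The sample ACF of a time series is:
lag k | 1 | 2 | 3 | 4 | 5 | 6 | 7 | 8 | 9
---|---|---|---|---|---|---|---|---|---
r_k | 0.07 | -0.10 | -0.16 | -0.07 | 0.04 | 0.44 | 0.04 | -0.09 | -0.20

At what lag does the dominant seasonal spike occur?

The largest autocorrelation is r_6 = 0.44; the remaining lags stay at or below 0.07.
The dominant spike at lag 6 indicates a seasonal period of 6.

6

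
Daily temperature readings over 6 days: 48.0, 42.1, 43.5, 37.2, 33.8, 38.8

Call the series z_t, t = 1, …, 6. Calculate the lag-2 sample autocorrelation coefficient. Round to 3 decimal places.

0.022

Mean z̄ = (48.0 + 42.1 + 43.5 + 37.2 + 33.8 + 38.8)/6 = 40.5667
Deviations from mean: 7.4333, 1.5333, 2.9333, -3.3667, -6.7667, -1.7667
Σ(z_t−z̄)(z_{t+2}−z̄) = (21.8044) + (-5.1622) + (-19.8489) + (5.9478) = 2.7411
Denominator Σ(z_t−z̄)² = 126.4533
r_2 = 2.7411 / 126.4533 = 0.022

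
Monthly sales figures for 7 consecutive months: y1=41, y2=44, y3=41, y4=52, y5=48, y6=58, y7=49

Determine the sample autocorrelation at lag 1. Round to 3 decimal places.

0.170

Mean ȳ = (41 + 44 + 41 + 52 + 48 + 58 + 49)/7 = 47.5714
Σ(y_t−ȳ)(y_{t+1}−ȳ) = (23.4694) + (23.4694) + (-29.1020) + (1.8980) + (4.4694) + (14.8980) = 39.1020
Denominator Σ(y_t−ȳ)² = 229.7143
r_1 = 39.1020 / 229.7143 = 0.170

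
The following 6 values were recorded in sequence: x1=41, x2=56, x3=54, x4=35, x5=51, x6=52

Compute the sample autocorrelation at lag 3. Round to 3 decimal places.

0.405

Mean x̄ = (41 + 56 + 54 + 35 + 51 + 52)/6 = 48.1667
Deviations from mean: -7.1667, 7.8333, 5.8333, -13.1667, 2.8333, 3.8333
Σ(x_t−x̄)(x_{t+3}−x̄) = (94.3611) + (22.1944) + (22.3611) = 138.9167
Denominator Σ(x_t−x̄)² = 342.8333
r_3 = 138.9167 / 342.8333 = 0.405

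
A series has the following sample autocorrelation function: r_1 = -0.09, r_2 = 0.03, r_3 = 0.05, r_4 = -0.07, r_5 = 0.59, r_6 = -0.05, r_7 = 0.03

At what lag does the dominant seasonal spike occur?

The largest autocorrelation is r_5 = 0.59; the remaining lags stay at or below 0.05.
The dominant spike at lag 5 indicates a seasonal period of 5.

5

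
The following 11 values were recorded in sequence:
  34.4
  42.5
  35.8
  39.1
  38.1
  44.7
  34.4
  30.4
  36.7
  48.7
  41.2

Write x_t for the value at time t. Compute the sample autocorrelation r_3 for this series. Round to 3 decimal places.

Mean x̄ = (34.4 + 42.5 + 35.8 + 39.1 + 38.1 + 44.7 + 34.4 + 30.4 + 36.7 + 48.7 + 41.2)/11 = 38.7273
Numerator Σ_{t=1}^{8}(x_t−x̄)(x_{t+3}−x̄) = -93.7068
Denominator Σ(x_t−x̄)² = 275.4818
r_3 = -93.7068 / 275.4818 = -0.340

-0.340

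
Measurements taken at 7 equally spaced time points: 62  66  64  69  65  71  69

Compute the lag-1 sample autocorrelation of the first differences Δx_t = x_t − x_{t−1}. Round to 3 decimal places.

First differences Δx: 4, -2, 5, -4, 6, -2
Mean of differences = 1.1667
Numerator Σ(Δx_t−Δx̄)(Δx_{t+1}−Δx̄) = -81.1944
Denominator Σ(Δx_t−Δx̄)² = 92.8333
r_1(Δx) = -81.1944 / 92.8333 = -0.875

-0.875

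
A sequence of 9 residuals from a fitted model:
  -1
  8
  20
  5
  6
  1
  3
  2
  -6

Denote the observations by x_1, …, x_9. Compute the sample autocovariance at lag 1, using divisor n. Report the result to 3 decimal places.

Mean x̄ = (-1 + 8 + 20 + 5 + 6 + 1 + 3 + 2 − 6)/9 = 4.2222
Σ_{t=1}^{8}(x_t−x̄)(x_{t+1}−x̄) = 77.1728
γ_1 = 77.1728 / 9 = 8.575

8.575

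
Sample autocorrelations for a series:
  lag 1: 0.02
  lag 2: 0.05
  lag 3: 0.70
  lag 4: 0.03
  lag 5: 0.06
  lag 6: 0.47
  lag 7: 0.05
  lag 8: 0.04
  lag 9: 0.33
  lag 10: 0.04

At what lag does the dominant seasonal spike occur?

3

The largest autocorrelation is r_3 = 0.70, with weaker echoes at lags 6 (0.47) and 9 (0.33); the remaining lags stay at or below 0.06.
The dominant spike at lag 3 indicates a seasonal period of 3.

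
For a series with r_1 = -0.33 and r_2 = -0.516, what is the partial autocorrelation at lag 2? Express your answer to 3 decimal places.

φ_{22} = (r_2 − r_1²) / (1 − r_1²)
r_1² = (-0.33)² = 0.1089
Numerator = -0.516 − 0.1089 = -0.6249; denominator = 1 − 0.1089 = 0.8911
φ_{22} = -0.6249 / 0.8911 = -0.701

-0.701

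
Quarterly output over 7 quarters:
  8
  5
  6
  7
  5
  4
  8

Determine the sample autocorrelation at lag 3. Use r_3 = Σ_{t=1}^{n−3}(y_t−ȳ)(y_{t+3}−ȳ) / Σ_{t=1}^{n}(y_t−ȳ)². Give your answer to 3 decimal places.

Mean ȳ = (8 + 5 + 6 + 7 + 5 + 4 + 8)/7 = 6.1429
Σ(y_t−ȳ)(y_{t+3}−ȳ) = (1.5918) + (1.3061) + (0.3061) + (1.5918) = 4.7959
Denominator Σ(y_t−ȳ)² = 14.8571
r_3 = 4.7959 / 14.8571 = 0.323

0.323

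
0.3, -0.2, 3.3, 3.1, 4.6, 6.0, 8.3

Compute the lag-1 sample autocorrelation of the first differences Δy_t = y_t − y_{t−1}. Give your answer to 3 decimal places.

-0.657

First differences Δy: -0.5, 3.5, -0.2, 1.5, 1.4, 2.3
Mean of differences = 1.3333
Numerator Σ(Δy_t−Δȳ)(Δy_{t+1}−Δȳ) = -7.4744
Denominator Σ(Δy_t−Δȳ)² = 11.3733
r_1(Δy) = -7.4744 / 11.3733 = -0.657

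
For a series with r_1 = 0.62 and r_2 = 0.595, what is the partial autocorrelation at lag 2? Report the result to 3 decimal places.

φ_{22} = (r_2 − r_1²) / (1 − r_1²)
r_1² = (0.62)² = 0.3844
Numerator = 0.595 − 0.3844 = 0.2106; denominator = 1 − 0.3844 = 0.6156
φ_{22} = 0.2106 / 0.6156 = 0.342

0.342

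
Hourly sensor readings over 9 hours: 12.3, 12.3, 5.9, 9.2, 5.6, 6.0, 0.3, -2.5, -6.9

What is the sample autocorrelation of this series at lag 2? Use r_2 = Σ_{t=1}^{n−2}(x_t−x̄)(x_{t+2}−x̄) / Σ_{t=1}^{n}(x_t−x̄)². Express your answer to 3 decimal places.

Mean x̄ = (12.3 + 12.3 + 5.9 + 9.2 + 5.6 + 6.0 + 0.3 − 2.5 − 6.9)/9 = 4.6889
Numerator Σ_{t=1}^{7}(x_t−x̄)(x_{t+2}−x̄) = 88.0086
Denominator Σ(x_t−x̄)² = 345.4689
r_2 = 88.0086 / 345.4689 = 0.255

0.255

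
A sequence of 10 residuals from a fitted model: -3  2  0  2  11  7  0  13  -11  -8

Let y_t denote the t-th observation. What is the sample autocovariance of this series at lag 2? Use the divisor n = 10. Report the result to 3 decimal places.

-4.128

Mean ȳ = (-3 + 2 + 0 + 2 + 11 + 7 + 0 + 13 − 11 − 8)/10 = 1.3000
Σ_{t=1}^{8}(y_t−ȳ)(y_{t+2}−ȳ) = -41.2800
γ_2 = -41.2800 / 10 = -4.128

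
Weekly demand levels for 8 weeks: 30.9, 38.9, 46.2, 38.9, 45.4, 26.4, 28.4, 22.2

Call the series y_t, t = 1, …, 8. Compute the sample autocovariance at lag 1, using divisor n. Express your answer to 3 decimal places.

21.051

Mean ȳ = (30.9 + 38.9 + 46.2 + 38.9 + 45.4 + 26.4 + 28.4 + 22.2)/8 = 34.6625
Deviations: -3.7625, 4.2375, 11.5375, 4.2375, 10.7375, -8.2625, -6.2625, -12.4625
Σ_{t=1}^{7}(y_t−ȳ)(y_{t+1}−ȳ) = 168.4086
γ_1 = 168.4086 / 8 = 21.051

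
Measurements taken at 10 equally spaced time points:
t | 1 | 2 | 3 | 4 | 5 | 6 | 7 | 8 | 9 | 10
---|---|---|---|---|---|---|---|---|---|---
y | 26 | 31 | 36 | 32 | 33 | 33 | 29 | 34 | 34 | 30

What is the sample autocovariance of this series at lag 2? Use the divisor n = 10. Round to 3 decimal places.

-3.008

Mean ȳ = (26 + 31 + 36 + 32 + 33 + 33 + 29 + 34 + 34 + 30)/10 = 31.8000
Σ_{t=1}^{8}(y_t−ȳ)(y_{t+2}−ȳ) = -30.0800
γ_2 = -30.0800 / 10 = -3.008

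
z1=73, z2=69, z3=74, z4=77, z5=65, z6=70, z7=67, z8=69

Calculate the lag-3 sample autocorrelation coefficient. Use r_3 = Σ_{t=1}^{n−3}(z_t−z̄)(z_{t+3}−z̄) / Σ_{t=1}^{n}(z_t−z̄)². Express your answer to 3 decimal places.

0.076

Mean z̄ = (73 + 69 + 74 + 77 + 65 + 70 + 67 + 69)/8 = 70.5000
Deviations from mean: 2.5000, -1.5000, 3.5000, 6.5000, -5.5000, -0.5000, -3.5000, -1.5000
Σ(z_t−z̄)(z_{t+3}−z̄) = (16.2500) + (8.2500) + (-1.7500) + (-22.7500) + (8.2500) = 8.2500
Denominator Σ(z_t−z̄)² = 108.0000
r_3 = 8.2500 / 108.0000 = 0.076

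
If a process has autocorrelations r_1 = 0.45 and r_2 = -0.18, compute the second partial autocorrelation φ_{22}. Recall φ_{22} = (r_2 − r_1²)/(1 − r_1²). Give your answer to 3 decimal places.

-0.480

φ_{22} = (r_2 − r_1²) / (1 − r_1²)
r_1² = (0.45)² = 0.2025
Numerator = -0.18 − 0.2025 = -0.3825; denominator = 1 − 0.2025 = 0.7975
φ_{22} = -0.3825 / 0.7975 = -0.480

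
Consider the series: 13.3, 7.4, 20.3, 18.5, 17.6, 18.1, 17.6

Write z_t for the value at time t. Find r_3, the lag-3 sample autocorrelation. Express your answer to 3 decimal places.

Mean z̄ = (13.3 + 7.4 + 20.3 + 18.5 + 17.6 + 18.1 + 17.6)/7 = 16.1143
Deviations from mean: -2.8143, -8.7143, 4.1857, 2.3857, 1.4857, 1.9857, 1.4857
Σ(z_t−z̄)(z_{t+3}−z̄) = (-6.7141) + (-12.9469) + (8.3116) + (3.5445) = -7.8049
Denominator Σ(z_t−z̄)² = 115.4286
r_3 = -7.8049 / 115.4286 = -0.068

-0.068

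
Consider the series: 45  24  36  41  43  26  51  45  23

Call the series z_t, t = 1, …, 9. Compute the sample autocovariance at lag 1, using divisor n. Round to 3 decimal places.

Mean z̄ = (45 + 24 + 36 + 41 + 43 + 26 + 51 + 45 + 23)/9 = 37.1111
Σ_{t=1}^{8}(z_t−z̄)(z_{t+1}−z̄) = -291.7901
γ_1 = -291.7901 / 9 = -32.421

-32.421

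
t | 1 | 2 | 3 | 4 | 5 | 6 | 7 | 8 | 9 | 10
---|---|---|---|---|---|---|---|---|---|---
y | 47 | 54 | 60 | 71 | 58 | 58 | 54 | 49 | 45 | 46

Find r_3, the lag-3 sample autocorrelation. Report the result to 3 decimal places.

-0.271

Mean ȳ = (47 + 54 + 60 + 71 + 58 + 58 + 54 + 49 + 45 + 46)/10 = 54.2000
Σ(y_t−ȳ)(y_{t+3}−ȳ) = (-120.9600) + (-0.7600) + (22.0400) + (-3.3600) + (-19.7600) + (-34.9600) + (1.6400) = -156.1200
Denominator Σ(y_t−ȳ)² = 575.6000
r_3 = -156.1200 / 575.6000 = -0.271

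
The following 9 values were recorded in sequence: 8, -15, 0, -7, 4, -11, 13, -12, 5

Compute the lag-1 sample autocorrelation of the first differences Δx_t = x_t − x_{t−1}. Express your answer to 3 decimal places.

First differences Δx: -23, 15, -7, 11, -15, 24, -25, 17
Mean of differences = -0.3750
Numerator Σ(Δx_t−Δx̄)(Δx_{t+1}−Δx̄) = -2076.0156
Denominator Σ(Δx_t−Δx̄)² = 2637.8750
r_1(Δx) = -2076.0156 / 2637.8750 = -0.787

-0.787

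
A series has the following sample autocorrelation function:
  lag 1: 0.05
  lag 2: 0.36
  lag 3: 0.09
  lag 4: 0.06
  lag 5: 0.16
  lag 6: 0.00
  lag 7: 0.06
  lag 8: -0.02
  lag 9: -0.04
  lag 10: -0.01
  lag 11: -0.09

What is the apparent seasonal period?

2

The largest autocorrelation is r_2 = 0.36; the remaining lags stay at or below 0.16.
The dominant spike at lag 2 indicates a seasonal period of 2.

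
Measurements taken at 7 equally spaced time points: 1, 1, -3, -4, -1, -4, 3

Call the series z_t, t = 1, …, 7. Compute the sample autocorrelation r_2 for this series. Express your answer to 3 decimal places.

-0.022

Mean z̄ = (1 + 1 − 3 − 4 − 1 − 4 + 3)/7 = -1.0000
Deviations from mean: 2.0000, 2.0000, -2.0000, -3.0000, 0.0000, -3.0000, 4.0000
Numerator Σ_{t=1}^{5}(z_t−z̄)(z_{t+2}−z̄) = -1.0000
Denominator Σ(z_t−z̄)² = 46.0000
r_2 = -1.0000 / 46.0000 = -0.022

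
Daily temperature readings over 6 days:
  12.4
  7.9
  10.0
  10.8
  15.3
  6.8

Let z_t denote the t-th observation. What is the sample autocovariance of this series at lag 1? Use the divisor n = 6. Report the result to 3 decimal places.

-3.363

Mean z̄ = (12.4 + 7.9 + 10.0 + 10.8 + 15.3 + 6.8)/6 = 10.5333
Σ_{t=1}^{5}(z_t−z̄)(z_{t+1}−z̄) = -20.1778
γ_1 = -20.1778 / 6 = -3.363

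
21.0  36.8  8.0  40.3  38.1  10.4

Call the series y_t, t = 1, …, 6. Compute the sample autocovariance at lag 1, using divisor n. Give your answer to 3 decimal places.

-86.184

Mean ȳ = (21.0 + 36.8 + 8.0 + 40.3 + 38.1 + 10.4)/6 = 25.7667
Σ_{t=1}^{5}(y_t−ȳ)(y_{t+1}−ȳ) = -517.1044
γ_1 = -517.1044 / 6 = -86.184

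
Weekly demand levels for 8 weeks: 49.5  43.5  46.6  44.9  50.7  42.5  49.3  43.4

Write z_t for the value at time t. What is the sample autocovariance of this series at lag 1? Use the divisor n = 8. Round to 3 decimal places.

-6.650

Mean z̄ = (49.5 + 43.5 + 46.6 + 44.9 + 50.7 + 42.5 + 49.3 + 43.4)/8 = 46.3000
Deviations: 3.2000, -2.8000, 0.3000, -1.4000, 4.4000, -3.8000, 3.0000, -2.9000
Σ_{t=1}^{7}(z_t−z̄)(z_{t+1}−z̄) = -53.2000
γ_1 = -53.2000 / 8 = -6.650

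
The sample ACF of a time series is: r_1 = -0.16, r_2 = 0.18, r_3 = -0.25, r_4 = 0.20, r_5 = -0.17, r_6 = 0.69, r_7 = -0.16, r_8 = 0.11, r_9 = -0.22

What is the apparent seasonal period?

The largest autocorrelation is r_6 = 0.69; the remaining lags stay at or below 0.20.
The dominant spike at lag 6 indicates a seasonal period of 6.

6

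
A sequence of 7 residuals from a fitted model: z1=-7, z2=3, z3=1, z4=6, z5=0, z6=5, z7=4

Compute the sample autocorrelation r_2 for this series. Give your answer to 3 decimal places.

0.200

Mean z̄ = (-7 + 3 + 1 + 6 + 0 + 5 + 4)/7 = 1.7143
Deviations from mean: -8.7143, 1.2857, -0.7143, 4.2857, -1.7143, 3.2857, 2.2857
Σ(z_t−z̄)(z_{t+2}−z̄) = (6.2245) + (5.5102) + (1.2245) + (14.0816) + (-3.9184) = 23.1224
Denominator Σ(z_t−z̄)² = 115.4286
r_2 = 23.1224 / 115.4286 = 0.200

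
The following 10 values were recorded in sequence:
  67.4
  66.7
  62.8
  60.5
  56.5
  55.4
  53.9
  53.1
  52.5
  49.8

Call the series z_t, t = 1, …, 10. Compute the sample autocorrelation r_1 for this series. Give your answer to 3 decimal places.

Mean z̄ = (67.4 + 66.7 + 62.8 + 60.5 + 56.5 + 55.4 + 53.9 + 53.1 + 52.5 + 49.8)/10 = 57.8600
Numerator Σ_{t=1}^{9}(z_t−z̄)(z_{t+1}−z̄) = 238.1064
Denominator Σ(z_t−z̄)² = 340.4640
r_1 = 238.1064 / 340.4640 = 0.699

0.699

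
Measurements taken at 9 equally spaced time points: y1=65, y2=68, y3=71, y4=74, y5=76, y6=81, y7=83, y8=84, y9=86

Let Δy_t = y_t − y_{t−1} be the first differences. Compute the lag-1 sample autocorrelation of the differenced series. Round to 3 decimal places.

First differences Δy: 3, 3, 3, 2, 5, 2, 1, 2
Mean of differences = 2.6250
Numerator Σ(Δy_t−Δȳ)(Δy_{t+1}−Δȳ) = -0.8906
Denominator Σ(Δy_t−Δȳ)² = 9.8750
r_1(Δy) = -0.8906 / 9.8750 = -0.090

-0.090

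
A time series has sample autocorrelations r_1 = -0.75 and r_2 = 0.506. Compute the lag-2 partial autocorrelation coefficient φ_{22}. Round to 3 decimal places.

-0.129

φ_{22} = (r_2 − r_1²) / (1 − r_1²)
r_1² = (-0.75)² = 0.5625
Numerator = 0.506 − 0.5625 = -0.0565; denominator = 1 − 0.5625 = 0.4375
φ_{22} = -0.0565 / 0.4375 = -0.129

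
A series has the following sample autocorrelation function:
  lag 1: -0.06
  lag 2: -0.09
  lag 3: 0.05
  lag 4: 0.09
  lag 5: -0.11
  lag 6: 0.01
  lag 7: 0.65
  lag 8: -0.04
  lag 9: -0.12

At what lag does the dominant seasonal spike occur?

The largest autocorrelation is r_7 = 0.65; the remaining lags stay at or below 0.09.
The dominant spike at lag 7 indicates a seasonal period of 7.

7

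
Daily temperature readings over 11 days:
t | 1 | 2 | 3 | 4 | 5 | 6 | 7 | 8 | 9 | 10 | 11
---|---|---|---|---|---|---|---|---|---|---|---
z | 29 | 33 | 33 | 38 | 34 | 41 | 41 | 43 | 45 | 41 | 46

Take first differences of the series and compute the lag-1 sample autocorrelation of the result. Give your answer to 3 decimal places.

-0.702

First differences Δz: 4, 0, 5, -4, 7, 0, 2, 2, -4, 5
Mean of differences = 1.7000
Numerator Σ(Δz_t−Δz̄)(Δz_{t+1}−Δz̄) = -88.4900
Denominator Σ(Δz_t−Δz̄)² = 126.1000
r_1(Δz) = -88.4900 / 126.1000 = -0.702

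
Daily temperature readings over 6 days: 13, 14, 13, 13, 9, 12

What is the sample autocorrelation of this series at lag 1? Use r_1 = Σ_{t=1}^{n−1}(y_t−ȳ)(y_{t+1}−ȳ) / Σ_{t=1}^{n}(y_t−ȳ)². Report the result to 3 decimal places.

Mean ȳ = (13 + 14 + 13 + 13 + 9 + 12)/6 = 12.3333
Deviations from mean: 0.6667, 1.6667, 0.6667, 0.6667, -3.3333, -0.3333
Numerator Σ_{t=1}^{5}(y_t−ȳ)(y_{t+1}−ȳ) = 1.5556
Denominator Σ(y_t−ȳ)² = 15.3333
r_1 = 1.5556 / 15.3333 = 0.101

0.101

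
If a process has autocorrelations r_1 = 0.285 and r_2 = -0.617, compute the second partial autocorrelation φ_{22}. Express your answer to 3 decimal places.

-0.760

φ_{22} = (r_2 − r_1²) / (1 − r_1²)
r_1² = (0.285)² = 0.081225
Numerator = -0.617 − 0.0812 = -0.6982; denominator = 1 − 0.0812 = 0.9188
φ_{22} = -0.6982 / 0.9188 = -0.760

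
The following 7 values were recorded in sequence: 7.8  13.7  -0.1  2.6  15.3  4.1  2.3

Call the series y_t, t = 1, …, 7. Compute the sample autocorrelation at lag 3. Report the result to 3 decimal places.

0.425

Mean ȳ = (7.8 + 13.7 − 0.1 + 2.6 + 15.3 + 4.1 + 2.3)/7 = 6.5286
Deviations from mean: 1.2714, 7.1714, -6.6286, -3.9286, 8.7714, -2.4286, -4.2286
Σ(y_t−ȳ)(y_{t+3}−ȳ) = (-4.9949) + (62.9037) + (16.0980) + (16.6122) = 90.6190
Denominator Σ(y_t−ȳ)² = 213.1343
r_3 = 90.6190 / 213.1343 = 0.425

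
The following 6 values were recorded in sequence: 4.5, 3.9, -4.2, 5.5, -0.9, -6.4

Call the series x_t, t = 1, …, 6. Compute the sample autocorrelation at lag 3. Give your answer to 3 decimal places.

Mean x̄ = (4.5 + 3.9 − 4.2 + 5.5 − 0.9 − 6.4)/6 = 0.4000
Deviations from mean: 4.1000, 3.5000, -4.6000, 5.1000, -1.3000, -6.8000
Numerator Σ_{t=1}^{3}(x_t−x̄)(x_{t+3}−x̄) = 47.6400
Denominator Σ(x_t−x̄)² = 124.1600
r_3 = 47.6400 / 124.1600 = 0.384

0.384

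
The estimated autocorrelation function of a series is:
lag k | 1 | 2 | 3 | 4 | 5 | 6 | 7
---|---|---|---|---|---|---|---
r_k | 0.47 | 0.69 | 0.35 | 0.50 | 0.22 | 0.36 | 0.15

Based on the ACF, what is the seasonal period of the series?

2

The largest autocorrelation is r_2 = 0.69, with a weaker echo at lag 4 (0.50); the remaining lags stay at or below 0.47.
The dominant spike at lag 2 indicates a seasonal period of 2.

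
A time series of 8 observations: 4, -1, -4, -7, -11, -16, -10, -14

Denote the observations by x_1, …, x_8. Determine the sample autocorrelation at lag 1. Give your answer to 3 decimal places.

0.517

Mean x̄ = (4 − 1 − 4 − 7 − 11 − 16 − 10 − 14)/8 = -7.3750
Deviations from mean: 11.3750, 6.3750, 3.3750, 0.3750, -3.6250, -8.6250, -2.6250, -6.6250
Numerator Σ_{t=1}^{7}(x_t−x̄)(x_{t+1}−x̄) = 165.2344
Denominator Σ(x_t−x̄)² = 319.8750
r_1 = 165.2344 / 319.8750 = 0.517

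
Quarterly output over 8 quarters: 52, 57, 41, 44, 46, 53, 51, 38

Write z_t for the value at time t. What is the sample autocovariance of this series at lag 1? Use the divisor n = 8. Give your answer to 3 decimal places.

Mean z̄ = (52 + 57 + 41 + 44 + 46 + 53 + 51 + 38)/8 = 47.7500
Deviations: 4.2500, 9.2500, -6.7500, -3.7500, -1.7500, 5.2500, 3.2500, -9.7500
Σ_{t=1}^{7}(z_t−z̄)(z_{t+1}−z̄) = -15.0625
γ_1 = -15.0625 / 8 = -1.883

-1.883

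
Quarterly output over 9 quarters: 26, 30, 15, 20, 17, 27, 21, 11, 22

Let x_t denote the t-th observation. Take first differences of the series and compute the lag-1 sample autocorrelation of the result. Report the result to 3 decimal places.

First differences Δx: 4, -15, 5, -3, 10, -6, -10, 11
Mean of differences = -0.5000
Numerator Σ(Δx_t−Δx̄)(Δx_{t+1}−Δx̄) = -299.7500
Denominator Σ(Δx_t−Δx̄)² = 630.0000
r_1(Δx) = -299.7500 / 630.0000 = -0.476

-0.476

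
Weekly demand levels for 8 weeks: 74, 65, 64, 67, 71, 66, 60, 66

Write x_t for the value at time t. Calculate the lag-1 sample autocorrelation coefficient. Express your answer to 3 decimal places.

Mean x̄ = (74 + 65 + 64 + 67 + 71 + 66 + 60 + 66)/8 = 66.6250
Σ(x_t−x̄)(x_{t+1}−x̄) = (-11.9844) + (4.2656) + (-0.9844) + (1.6406) + (-2.7344) + (4.1406) + (4.1406) = -1.5156
Denominator Σ(x_t−x̄)² = 127.8750
r_1 = -1.5156 / 127.8750 = -0.012

-0.012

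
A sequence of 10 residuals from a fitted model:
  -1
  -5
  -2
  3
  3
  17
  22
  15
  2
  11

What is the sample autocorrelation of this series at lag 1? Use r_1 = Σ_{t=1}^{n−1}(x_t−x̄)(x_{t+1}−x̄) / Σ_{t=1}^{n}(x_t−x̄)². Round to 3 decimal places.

0.568

Mean x̄ = (-1 − 5 − 2 + 3 + 3 + 17 + 22 + 15 + 2 + 11)/10 = 6.5000
Numerator Σ_{t=1}^{9}(x_t−x̄)(x_{t+1}−x̄) = 425.2500
Denominator Σ(x_t−x̄)² = 748.5000
r_1 = 425.2500 / 748.5000 = 0.568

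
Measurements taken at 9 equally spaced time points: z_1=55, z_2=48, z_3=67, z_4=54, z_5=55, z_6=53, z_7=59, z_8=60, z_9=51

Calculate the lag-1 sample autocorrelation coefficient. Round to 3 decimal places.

-0.453

Mean z̄ = (55 + 48 + 67 + 54 + 55 + 53 + 59 + 60 + 51)/9 = 55.7778
Numerator Σ_{t=1}^{8}(z_t−z̄)(z_{t+1}−z̄) = -113.1605
Denominator Σ(z_t−z̄)² = 249.5556
r_1 = -113.1605 / 249.5556 = -0.453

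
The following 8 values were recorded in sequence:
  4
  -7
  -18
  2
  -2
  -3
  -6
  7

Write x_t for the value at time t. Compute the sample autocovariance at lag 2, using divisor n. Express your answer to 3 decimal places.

Mean x̄ = (4 − 7 − 18 + 2 − 2 − 3 − 6 + 7)/8 = -2.8750
Deviations: 6.8750, -4.1250, -15.1250, 4.8750, 0.8750, -0.1250, -3.1250, 9.8750
Σ_{t=1}^{6}(x_t−x̄)(x_{t+2}−x̄) = -141.9063
γ_2 = -141.9063 / 8 = -17.738

-17.738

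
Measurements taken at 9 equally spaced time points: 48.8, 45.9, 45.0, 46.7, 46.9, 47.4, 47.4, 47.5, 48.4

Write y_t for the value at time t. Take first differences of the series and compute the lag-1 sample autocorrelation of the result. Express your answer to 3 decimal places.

First differences Δy: -2.9, -0.9, 1.7, 0.2, 0.5, 0.0, 0.1, 0.9
Mean of differences = -0.0500
Numerator Σ(Δy_t−Δȳ)(Δy_{t+1}−Δȳ) = 1.6875
Denominator Σ(Δy_t−Δȳ)² = 13.2000
r_1(Δy) = 1.6875 / 13.2000 = 0.128

0.128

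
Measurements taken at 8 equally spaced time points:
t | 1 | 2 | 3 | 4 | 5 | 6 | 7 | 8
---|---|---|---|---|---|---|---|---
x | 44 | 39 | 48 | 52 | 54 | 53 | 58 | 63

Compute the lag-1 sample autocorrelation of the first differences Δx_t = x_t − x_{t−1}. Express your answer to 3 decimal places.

-0.334

First differences Δx: -5, 9, 4, 2, -1, 5, 5
Mean of differences = 2.7143
Numerator Σ(Δx_t−Δx̄)(Δx_{t+1}−Δx̄) = -41.9388
Denominator Σ(Δx_t−Δx̄)² = 125.4286
r_1(Δx) = -41.9388 / 125.4286 = -0.334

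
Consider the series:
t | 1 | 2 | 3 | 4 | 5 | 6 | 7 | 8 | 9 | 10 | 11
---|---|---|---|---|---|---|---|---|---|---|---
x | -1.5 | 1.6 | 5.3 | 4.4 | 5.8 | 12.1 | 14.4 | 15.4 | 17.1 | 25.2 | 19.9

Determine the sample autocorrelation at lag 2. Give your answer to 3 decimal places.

Mean x̄ = (-1.5 + 1.6 + 5.3 + 4.4 + 5.8 + 12.1 + 14.4 + 15.4 + 17.1 + 25.2 + 19.9)/11 = 10.8818
Numerator Σ_{t=1}^{9}(x_t−x̄)(x_{t+2}−x̄) = 280.0166
Denominator Σ(x_t−x̄)² = 697.7364
r_2 = 280.0166 / 697.7364 = 0.401

0.401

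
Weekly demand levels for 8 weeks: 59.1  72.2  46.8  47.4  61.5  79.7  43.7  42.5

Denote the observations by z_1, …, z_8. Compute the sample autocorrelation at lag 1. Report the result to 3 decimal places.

Mean z̄ = (59.1 + 72.2 + 46.8 + 47.4 + 61.5 + 79.7 + 43.7 + 42.5)/8 = 56.6125
Deviations from mean: 2.4875, 15.5875, -9.8125, -9.2125, 4.8875, 23.0875, -12.9125, -14.1125
Σ(z_t−z̄)(z_{t+1}−z̄) = (38.7739) + (-152.9523) + (90.3977) + (-45.0261) + (112.8402) + (-298.1173) + (182.2277) = -71.8564
Denominator Σ(z_t−z̄)² = 1353.1288
r_1 = -71.8564 / 1353.1288 = -0.053

-0.053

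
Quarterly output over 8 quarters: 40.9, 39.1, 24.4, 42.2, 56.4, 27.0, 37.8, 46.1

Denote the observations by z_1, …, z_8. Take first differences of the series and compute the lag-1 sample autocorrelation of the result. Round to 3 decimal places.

-0.352

First differences Δz: -1.8, -14.7, 17.8, 14.2, -29.4, 10.8, 8.3
Mean of differences = 0.7429
Numerator Σ(Δz_t−Δz̄)(Δz_{t+1}−Δz̄) = -627.3861
Denominator Σ(Δz_t−Δz̄)² = 1783.8371
r_1(Δz) = -627.3861 / 1783.8371 = -0.352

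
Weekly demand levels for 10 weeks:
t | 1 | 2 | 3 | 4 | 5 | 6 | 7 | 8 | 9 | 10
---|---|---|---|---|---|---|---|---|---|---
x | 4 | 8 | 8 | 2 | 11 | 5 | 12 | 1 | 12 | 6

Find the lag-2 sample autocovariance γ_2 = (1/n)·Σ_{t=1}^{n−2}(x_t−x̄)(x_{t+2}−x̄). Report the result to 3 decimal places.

6.868

Mean x̄ = (4 + 8 + 8 + 2 + 11 + 5 + 12 + 1 + 12 + 6)/10 = 6.9000
Σ_{t=1}^{8}(x_t−x̄)(x_{t+2}−x̄) = 68.6800
γ_2 = 68.6800 / 10 = 6.868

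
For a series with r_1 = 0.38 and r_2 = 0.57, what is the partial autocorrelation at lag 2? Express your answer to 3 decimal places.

φ_{22} = (r_2 − r_1²) / (1 − r_1²)
r_1² = (0.38)² = 0.1444
Numerator = 0.57 − 0.1444 = 0.4256; denominator = 1 − 0.1444 = 0.8556
φ_{22} = 0.4256 / 0.8556 = 0.497

0.497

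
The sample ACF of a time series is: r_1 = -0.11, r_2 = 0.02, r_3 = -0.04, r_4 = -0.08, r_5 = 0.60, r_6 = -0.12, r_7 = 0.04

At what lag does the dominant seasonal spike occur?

The largest autocorrelation is r_5 = 0.60; the remaining lags stay at or below 0.04.
The dominant spike at lag 5 indicates a seasonal period of 5.

5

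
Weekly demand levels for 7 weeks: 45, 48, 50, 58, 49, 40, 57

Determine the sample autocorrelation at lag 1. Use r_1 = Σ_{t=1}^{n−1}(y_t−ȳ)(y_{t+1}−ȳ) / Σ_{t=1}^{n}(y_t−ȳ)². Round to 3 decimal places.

-0.250

Mean ȳ = (45 + 48 + 50 + 58 + 49 + 40 + 57)/7 = 49.5714
Deviations from mean: -4.5714, -1.5714, 0.4286, 8.4286, -0.5714, -9.5714, 7.4286
Σ(y_t−ȳ)(y_{t+1}−ȳ) = (7.1837) + (-0.6735) + (3.6122) + (-4.8163) + (5.4694) + (-71.1020) = -60.3265
Denominator Σ(y_t−ȳ)² = 241.7143
r_1 = -60.3265 / 241.7143 = -0.250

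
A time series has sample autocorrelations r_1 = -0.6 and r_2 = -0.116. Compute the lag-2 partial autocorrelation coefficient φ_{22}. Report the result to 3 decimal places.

-0.744

φ_{22} = (r_2 − r_1²) / (1 − r_1²)
r_1² = (-0.6)² = 0.36
Numerator = -0.116 − 0.3600 = -0.4760; denominator = 1 − 0.3600 = 0.6400
φ_{22} = -0.4760 / 0.6400 = -0.744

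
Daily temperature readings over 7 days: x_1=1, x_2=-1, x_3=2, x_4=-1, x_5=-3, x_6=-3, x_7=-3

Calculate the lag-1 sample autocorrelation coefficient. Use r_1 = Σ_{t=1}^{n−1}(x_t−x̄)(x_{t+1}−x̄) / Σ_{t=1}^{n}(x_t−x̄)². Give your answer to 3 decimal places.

Mean x̄ = (1 − 1 + 2 − 1 − 3 − 3 − 3)/7 = -1.1429
Numerator Σ_{t=1}^{6}(x_t−x̄)(x_{t+1}−x̄) = 7.8367
Denominator Σ(x_t−x̄)² = 24.8571
r_1 = 7.8367 / 24.8571 = 0.315

0.315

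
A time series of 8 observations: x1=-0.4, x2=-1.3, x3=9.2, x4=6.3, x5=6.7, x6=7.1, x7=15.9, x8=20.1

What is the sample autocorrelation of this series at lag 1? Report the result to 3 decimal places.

Mean x̄ = (-0.4 − 1.3 + 9.2 + 6.3 + 6.7 + 7.1 + 15.9 + 20.1)/8 = 7.9500
Deviations from mean: -8.3500, -9.2500, 1.2500, -1.6500, -1.2500, -0.8500, 7.9500, 12.1500
Σ(x_t−x̄)(x_{t+1}−x̄) = (77.2375) + (-11.5625) + (-2.0625) + (2.0625) + (1.0625) + (-6.7575) + (96.5925) = 156.5725
Denominator Σ(x_t−x̄)² = 372.6800
r_1 = 156.5725 / 372.6800 = 0.420

0.420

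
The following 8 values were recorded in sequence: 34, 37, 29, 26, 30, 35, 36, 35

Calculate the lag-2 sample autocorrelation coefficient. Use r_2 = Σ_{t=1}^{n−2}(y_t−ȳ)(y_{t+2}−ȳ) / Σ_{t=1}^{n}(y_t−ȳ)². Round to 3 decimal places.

Mean ȳ = (34 + 37 + 29 + 26 + 30 + 35 + 36 + 35)/8 = 32.7500
Deviations from mean: 1.2500, 4.2500, -3.7500, -6.7500, -2.7500, 2.2500, 3.2500, 2.2500
Numerator Σ_{t=1}^{6}(y_t−ȳ)(y_{t+2}−ȳ) = -42.1250
Denominator Σ(y_t−ȳ)² = 107.5000
r_2 = -42.1250 / 107.5000 = -0.392

-0.392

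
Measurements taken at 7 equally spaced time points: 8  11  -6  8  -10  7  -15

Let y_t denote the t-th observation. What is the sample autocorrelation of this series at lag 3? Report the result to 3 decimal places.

-0.322

Mean ȳ = (8 + 11 − 6 + 8 − 10 + 7 − 15)/7 = 0.4286
Deviations from mean: 7.5714, 10.5714, -6.4286, 7.5714, -10.4286, 6.5714, -15.4286
Σ(y_t−ȳ)(y_{t+3}−ȳ) = (57.3265) + (-110.2449) + (-42.2449) + (-116.8163) = -211.9796
Denominator Σ(y_t−ȳ)² = 657.7143
r_3 = -211.9796 / 657.7143 = -0.322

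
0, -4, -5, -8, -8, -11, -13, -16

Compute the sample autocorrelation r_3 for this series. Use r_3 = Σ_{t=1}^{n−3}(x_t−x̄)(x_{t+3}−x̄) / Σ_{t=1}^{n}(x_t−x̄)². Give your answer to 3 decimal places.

Mean x̄ = (0 − 4 − 5 − 8 − 8 − 11 − 13 − 16)/8 = -8.1250
Σ(x_t−x̄)(x_{t+3}−x̄) = (1.0156) + (0.5156) + (-8.9844) + (-0.6094) + (-0.9844) = -9.0469
Denominator Σ(x_t−x̄)² = 186.8750
r_3 = -9.0469 / 186.8750 = -0.048

-0.048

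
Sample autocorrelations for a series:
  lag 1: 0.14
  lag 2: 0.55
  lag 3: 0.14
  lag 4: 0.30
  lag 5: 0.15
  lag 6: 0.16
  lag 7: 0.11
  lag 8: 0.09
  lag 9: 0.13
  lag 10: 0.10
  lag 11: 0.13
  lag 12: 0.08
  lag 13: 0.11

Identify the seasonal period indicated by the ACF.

2

The largest autocorrelation is r_2 = 0.55, with weaker echoes at lags 4 (0.30) and 6 (0.16); the remaining lags stay at or below 0.15.
The dominant spike at lag 2 indicates a seasonal period of 2.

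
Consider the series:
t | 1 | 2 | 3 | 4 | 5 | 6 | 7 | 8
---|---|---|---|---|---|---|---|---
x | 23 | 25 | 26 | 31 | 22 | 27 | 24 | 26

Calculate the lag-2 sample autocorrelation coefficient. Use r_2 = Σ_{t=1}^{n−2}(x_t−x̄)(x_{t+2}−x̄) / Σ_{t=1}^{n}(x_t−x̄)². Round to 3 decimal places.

Mean x̄ = (23 + 25 + 26 + 31 + 22 + 27 + 24 + 26)/8 = 25.5000
Numerator Σ_{t=1}^{6}(x_t−x̄)(x_{t+2}−x̄) = 8.5000
Denominator Σ(x_t−x̄)² = 54.0000
r_2 = 8.5000 / 54.0000 = 0.157

0.157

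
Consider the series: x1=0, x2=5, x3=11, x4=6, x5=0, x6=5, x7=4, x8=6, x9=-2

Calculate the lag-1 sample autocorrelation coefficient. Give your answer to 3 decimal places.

-0.047

Mean x̄ = (0 + 5 + 11 + 6 + 0 + 5 + 4 + 6 − 2)/9 = 3.8889
Numerator Σ_{t=1}^{8}(x_t−x̄)(x_{t+1}−x̄) = -6.0123
Denominator Σ(x_t−x̄)² = 126.8889
r_1 = -6.0123 / 126.8889 = -0.047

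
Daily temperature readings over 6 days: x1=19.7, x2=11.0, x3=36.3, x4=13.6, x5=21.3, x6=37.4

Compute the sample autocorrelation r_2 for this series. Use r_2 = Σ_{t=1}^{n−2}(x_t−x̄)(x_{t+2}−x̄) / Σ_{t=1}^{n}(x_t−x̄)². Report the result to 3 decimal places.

-0.143

Mean x̄ = (19.7 + 11.0 + 36.3 + 13.6 + 21.3 + 37.4)/6 = 23.2167
Σ(x_t−x̄)(x_{t+2}−x̄) = (-46.0097) + (117.4836) + (-25.0764) + (-136.3964) = -89.9989
Denominator Σ(x_t−x̄)² = 630.1083
r_2 = -89.9989 / 630.1083 = -0.143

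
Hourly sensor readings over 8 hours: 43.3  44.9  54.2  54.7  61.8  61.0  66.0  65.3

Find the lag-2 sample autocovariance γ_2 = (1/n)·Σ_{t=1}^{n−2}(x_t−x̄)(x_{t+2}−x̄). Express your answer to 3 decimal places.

Mean x̄ = (43.3 + 44.9 + 54.2 + 54.7 + 61.8 + 61.0 + 66.0 + 65.3)/8 = 56.4000
Deviations: -13.1000, -11.5000, -2.2000, -1.7000, 5.4000, 4.6000, 9.6000, 8.9000
Σ_{t=1}^{6}(x_t−x̄)(x_{t+2}−x̄) = 121.4500
γ_2 = 121.4500 / 8 = 15.181

15.181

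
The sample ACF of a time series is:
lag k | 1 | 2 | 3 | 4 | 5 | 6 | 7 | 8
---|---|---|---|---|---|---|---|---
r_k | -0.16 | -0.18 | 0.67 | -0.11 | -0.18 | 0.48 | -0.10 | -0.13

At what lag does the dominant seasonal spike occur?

The largest autocorrelation is r_3 = 0.67, with a weaker echo at lag 6 (0.48); the remaining lags stay at or below -0.10.
The dominant spike at lag 3 indicates a seasonal period of 3.

3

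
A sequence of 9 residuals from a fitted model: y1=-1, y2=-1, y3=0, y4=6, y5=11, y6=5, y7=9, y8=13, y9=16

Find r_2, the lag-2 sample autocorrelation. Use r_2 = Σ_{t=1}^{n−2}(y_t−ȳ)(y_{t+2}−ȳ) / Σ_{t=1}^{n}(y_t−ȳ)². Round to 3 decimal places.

Mean ȳ = (-1 − 1 + 0 + 6 + 11 + 5 + 9 + 13 + 16)/9 = 6.4444
Σ(y_t−ȳ)(y_{t+2}−ȳ) = (47.9753) + (3.3086) + (-29.3580) + (0.6420) + (11.6420) + (-9.4691) + (24.4198) = 49.1605
Denominator Σ(y_t−ȳ)² = 316.2222
r_2 = 49.1605 / 316.2222 = 0.155

0.155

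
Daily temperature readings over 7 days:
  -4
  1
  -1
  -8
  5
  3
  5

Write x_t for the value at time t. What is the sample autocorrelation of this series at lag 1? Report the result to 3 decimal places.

Mean x̄ = (-4 + 1 − 1 − 8 + 5 + 3 + 5)/7 = 0.1429
Deviations from mean: -4.1429, 0.8571, -1.1429, -8.1429, 4.8571, 2.8571, 4.8571
Σ(x_t−x̄)(x_{t+1}−x̄) = (-3.5510) + (-0.9796) + (9.3061) + (-39.5510) + (13.8776) + (13.8776) = -7.0204
Denominator Σ(x_t−x̄)² = 140.8571
r_1 = -7.0204 / 140.8571 = -0.050

-0.050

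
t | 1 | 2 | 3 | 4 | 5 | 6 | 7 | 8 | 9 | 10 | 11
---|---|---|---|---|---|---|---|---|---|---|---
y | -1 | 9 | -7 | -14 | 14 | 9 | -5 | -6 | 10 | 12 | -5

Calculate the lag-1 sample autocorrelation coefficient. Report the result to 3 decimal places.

Mean ȳ = (-1 + 9 − 7 − 14 + 14 + 9 − 5 − 6 + 10 + 12 − 5)/11 = 1.4545
Numerator Σ_{t=1}^{10}(y_t−ȳ)(y_{t+1}−ȳ) = -93.1157
Denominator Σ(y_t−ȳ)² = 910.7273
r_1 = -93.1157 / 910.7273 = -0.102

-0.102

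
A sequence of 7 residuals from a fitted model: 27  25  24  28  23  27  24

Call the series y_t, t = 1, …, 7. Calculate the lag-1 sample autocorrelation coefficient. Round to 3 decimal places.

Mean ȳ = (27 + 25 + 24 + 28 + 23 + 27 + 24)/7 = 25.4286
Deviations from mean: 1.5714, -0.4286, -1.4286, 2.5714, -2.4286, 1.5714, -1.4286
Σ(y_t−ȳ)(y_{t+1}−ȳ) = (-0.6735) + (0.6122) + (-3.6735) + (-6.2449) + (-3.8163) + (-2.2449) = -16.0408
Denominator Σ(y_t−ȳ)² = 21.7143
r_1 = -16.0408 / 21.7143 = -0.739

-0.739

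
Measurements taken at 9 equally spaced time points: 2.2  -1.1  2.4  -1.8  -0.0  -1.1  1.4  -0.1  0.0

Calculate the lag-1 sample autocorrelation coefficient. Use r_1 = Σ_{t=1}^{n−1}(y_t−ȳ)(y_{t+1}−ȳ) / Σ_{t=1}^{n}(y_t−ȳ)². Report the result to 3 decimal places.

Mean ȳ = (2.2 − 1.1 + 2.4 − 1.8 − 0.0 − 1.1 + 1.4 − 0.1 + 0.0)/9 = 0.2111
Numerator Σ_{t=1}^{8}(y_t−ȳ)(y_{t+1}−ȳ) = -11.0412
Denominator Σ(y_t−ȳ)² = 17.8289
r_1 = -11.0412 / 17.8289 = -0.619

-0.619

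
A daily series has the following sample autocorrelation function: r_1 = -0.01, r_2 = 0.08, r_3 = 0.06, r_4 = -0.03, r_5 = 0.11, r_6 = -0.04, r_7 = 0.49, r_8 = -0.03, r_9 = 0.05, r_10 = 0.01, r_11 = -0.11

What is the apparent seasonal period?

The largest autocorrelation is r_7 = 0.49; the remaining lags stay at or below 0.11.
The dominant spike at lag 7 indicates a seasonal period of 7.

7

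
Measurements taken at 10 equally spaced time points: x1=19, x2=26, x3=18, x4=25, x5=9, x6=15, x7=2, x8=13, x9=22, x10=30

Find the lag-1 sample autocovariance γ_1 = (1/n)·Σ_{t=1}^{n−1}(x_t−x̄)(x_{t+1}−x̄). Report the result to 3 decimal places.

12.659

Mean x̄ = (19 + 26 + 18 + 25 + 9 + 15 + 2 + 13 + 22 + 30)/10 = 17.9000
Σ_{t=1}^{9}(x_t−x̄)(x_{t+1}−x̄) = 126.5900
γ_1 = 126.5900 / 10 = 12.659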